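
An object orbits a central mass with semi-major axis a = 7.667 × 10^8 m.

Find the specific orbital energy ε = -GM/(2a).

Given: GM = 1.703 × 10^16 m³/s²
a = 7.667 × 10^8 m
GM = 1.703 × 10^16 m³/s²
2a = 1.5334 × 10^9 m
ε = −GM/(2a) = -1.1106 × 10^7 J/kg ≈ -11.11 MJ/kg

Final answer: -11.11 MJ/kg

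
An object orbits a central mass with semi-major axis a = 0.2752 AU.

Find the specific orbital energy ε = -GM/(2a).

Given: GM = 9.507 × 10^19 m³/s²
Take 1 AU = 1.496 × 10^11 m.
a = 0.2752 AU = 4.11699 × 10^10 m
GM = 9.507 × 10^19 m³/s²
2a = 8.23398 × 10^10 m
ε = −GM/(2a) = -1.15461 × 10^9 J/kg ≈ -1.155 GJ/kg

Final answer: -1.155 GJ/kg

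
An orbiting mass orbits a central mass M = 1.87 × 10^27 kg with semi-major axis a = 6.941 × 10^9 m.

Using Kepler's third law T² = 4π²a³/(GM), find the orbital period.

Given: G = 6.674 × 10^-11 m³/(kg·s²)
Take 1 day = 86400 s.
M = 1.87 × 10^27 kg
GM = G × M = 6.674 × 10^-11 × 1.87 × 10^27 = 1.24804 × 10^17 m³/s²
a = 6.941 × 10^9 m
a³ = 3.344 × 10^29 m³
T = 2π √(a³/GM) = 2π √((3.344 × 10^29) / (1.24804 × 10^17)) = 2π × 1.63689 × 10^6 s
T = 1.02849 × 10^7 s ≈ 119 days

Final answer: 119 days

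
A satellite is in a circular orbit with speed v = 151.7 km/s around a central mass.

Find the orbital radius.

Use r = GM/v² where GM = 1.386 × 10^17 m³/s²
v = 151.7 km/s = 151700 m/s
GM = 1.386 × 10^17 m³/s²
v² = 2.30129 × 10^10 m²/s²
r = GM/v² = (1.386 × 10^17) / (2.30129 × 10^10) = 6.02271 × 10^6 m ≈ 6.023 Mm

Final answer: 6.023 Mm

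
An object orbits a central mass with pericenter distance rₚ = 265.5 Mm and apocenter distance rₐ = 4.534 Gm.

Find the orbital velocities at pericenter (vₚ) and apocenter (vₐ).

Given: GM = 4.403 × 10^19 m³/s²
rₚ = 265.5 Mm = 2.655 × 10^8 m
rₐ = 4.534 Gm = 4.534 × 10^9 m
GM = 4.403 × 10^19 m³/s²
a = (rₚ + rₐ)/2 = 2.39975 × 10^9 m
Vis-viva: v² = GM (2/r − 1/a)
vₚ² = 4.403 × 10^19 × (7.53296 × 10^-9 − 4.1671 × 10^-10) = 3.13328 × 10^11 m²/s²
vₚ = 559757 m/s ≈ 559.8 km/s
vₐ² = 4.403 × 10^19 × (4.41112 × 10^-10 − 4.1671 × 10^-10) = 1.0744 × 10^9 m²/s²
vₐ = 32778 m/s ≈ 32.78 km/s

Final answer: vₚ = 559.8 km/s, vₐ = 32.78 km/s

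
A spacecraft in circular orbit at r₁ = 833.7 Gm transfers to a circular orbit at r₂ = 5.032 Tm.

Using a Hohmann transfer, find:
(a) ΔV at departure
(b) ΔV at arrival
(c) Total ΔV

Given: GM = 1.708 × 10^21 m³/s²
r₁ = 833.7 Gm = 8.337 × 10^11 m
r₂ = 5.032 Tm = 5.032 × 10^12 m
GM = 1.708 × 10^21 m³/s²
Transfer ellipse: a_t = (r₁ + r₂)/2 = 2.93285 × 10^12 m
Circular speed at r₁: v₁ = √(GM/r₁) = 45262.6 m/s
Transfer speed at r₁ (periapsis): v₁ₜ = √(GM(2/r₁ − 1/a_t)) = 59287.7 m/s
(a) ΔV₁ = v₁ₜ − v₁ = 14025.1 m/s ≈ 14.03 km/s
Circular speed at r₂: v₂ = √(GM/r₂) = 18423.6 m/s
Transfer speed at r₂ (apoapsis): v₂ₜ = √(GM(2/r₂ − 1/a_t)) = 9822.76 m/s
(b) ΔV₂ = v₂ − v₂ₜ = 8600.8 m/s ≈ 8.601 km/s
(c) ΔV_total = ΔV₁ + ΔV₂ = 22625.9 m/s ≈ 22.63 km/s

Final answer:
(a) ΔV₁ = 14.03 km/s
(b) ΔV₂ = 8.601 km/s
(c) ΔV_total = 22.63 km/s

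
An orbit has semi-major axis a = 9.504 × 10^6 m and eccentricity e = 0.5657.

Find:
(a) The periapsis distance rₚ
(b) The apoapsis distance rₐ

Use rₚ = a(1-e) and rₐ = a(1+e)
a = 9.504 × 10^6 m
e = 0.5657:  1 − e = 0.4343,  1 + e = 1.5657
(a) rₚ = a(1 − e) = 9.504 × 10^6 m × 0.4343 = 4.12759 × 10^6 m ≈ 4.128 × 10^6 m
(b) rₐ = a(1 + e) = 9.504 × 10^6 m × 1.5657 = 1.48804 × 10^7 m ≈ 1.488 × 10^7 m

Final answer:
(a) rₚ = 4.128 × 10^6 m
(b) rₐ = 1.488 × 10^7 m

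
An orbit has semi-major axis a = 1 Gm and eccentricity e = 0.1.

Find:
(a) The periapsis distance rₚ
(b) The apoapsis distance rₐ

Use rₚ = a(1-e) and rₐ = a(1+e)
a = 1 Gm = 1 × 10^9 m
e = 0.1:  1 − e = 0.9,  1 + e = 1.1
(a) rₚ = a(1 − e) = 1 × 10^9 m × 0.9 = 9 × 10^8 m ≈ 900 Mm
(b) rₐ = a(1 + e) = 1 × 10^9 m × 1.1 = 1.1 × 10^9 m ≈ 1.1 Gm

Final answer:
(a) rₚ = 900 Mm
(b) rₐ = 1.1 Gm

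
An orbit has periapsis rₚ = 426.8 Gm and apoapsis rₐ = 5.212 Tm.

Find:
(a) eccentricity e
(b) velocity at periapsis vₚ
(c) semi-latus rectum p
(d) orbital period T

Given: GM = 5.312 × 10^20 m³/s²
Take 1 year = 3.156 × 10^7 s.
rₚ = 426.8 Gm = 4.268 × 10^11 m
rₐ = 5.212 Tm = 5.212 × 10^12 m
GM = 5.312 × 10^20 m³/s²
a = (rₚ + rₐ)/2 = 2.8194 × 10^12 m
e = (rₐ − rₚ)/(rₐ + rₚ) = (4.7852 × 10^12) / (5.6388 × 10^12) = 0.84862
(a) e = 0.84862 ≈ 0.8486
(b) vₚ² = GM (2/rₚ − 1/a) = 5.312 × 10^20 × (4.68604 × 10^-12 − 3.54685 × 10^-13) = 2.30081 × 10^9 m²/s²;  vₚ = 47966.8 m/s ≈ 47.97 km/s
(c) 1 − e² = 0.279844;  p = a(1 − e²) = 2.8194 × 10^12 × 0.279844 = 7.88991 × 10^11 m ≈ 789 Gm
(d) a³ = 2.24115 × 10^37 m³;  T = 2π √(a³/GM) = 2π × 2.05403 × 10^8 s = 1.29058 × 10^9 s ≈ 40.89 years

Final answer:
(a) eccentricity e = 0.8486
(b) velocity at periapsis vₚ = 47.97 km/s
(c) semi-latus rectum p = 789 Gm
(d) orbital period T = 40.89 years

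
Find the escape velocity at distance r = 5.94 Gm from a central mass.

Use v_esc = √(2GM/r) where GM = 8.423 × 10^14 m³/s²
r = 5.94 Gm = 5.94 × 10^9 m
GM = 8.423 × 10^14 m³/s²
2GM/r = 2 × (8.423 × 10^14) / (5.94 × 10^9) = 283603 m²/s²
v_esc = √(2GM/r) = 532.544 m/s ≈ 532.5 m/s

Final answer: 532.5 m/s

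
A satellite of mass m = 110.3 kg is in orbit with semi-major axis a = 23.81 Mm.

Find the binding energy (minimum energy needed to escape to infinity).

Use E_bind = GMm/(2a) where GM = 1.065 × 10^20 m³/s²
a = 23.81 Mm = 2.381 × 10^7 m
GM = 1.065 × 10^20 m³/s²
m = 110.3 kg
GMm = 1.065 × 10^20 × 110.3 = 1.17469 × 10^22 m³·kg/s²
2a = 4.762 × 10^7 m
E_bind = GMm/(2a) = 2.46681 × 10^14 J ≈ 246.7 TJ

Final answer: 246.7 TJ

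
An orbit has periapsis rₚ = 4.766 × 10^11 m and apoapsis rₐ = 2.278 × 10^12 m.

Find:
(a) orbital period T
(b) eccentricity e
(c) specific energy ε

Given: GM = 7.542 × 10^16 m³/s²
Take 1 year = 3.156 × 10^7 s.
rₚ = 4.766 × 10^11 m
rₐ = 2.278 × 10^12 m
GM = 7.542 × 10^16 m³/s²
a = (rₚ + rₐ)/2 = 1.3773 × 10^12 m
e = (rₐ − rₚ)/(rₐ + rₚ) = (1.8014 × 10^12) / (2.7546 × 10^12) = 0.653961
(a) a³ = 2.61268 × 10^36 m³;  T = 2π √(a³/GM) = 2π × 5.88572 × 10^9 s = 3.69811 × 10^10 s ≈ 1172 years
(b) e = 0.653961 ≈ 0.654
(c) 2a = 2.7546 × 10^12 m;  ε = −GM/(2a) = -27379.7 J/kg ≈ -27.38 kJ/kg

Final answer:
(a) orbital period T = 1172 years
(b) eccentricity e = 0.654
(c) specific energy ε = -27.38 kJ/kg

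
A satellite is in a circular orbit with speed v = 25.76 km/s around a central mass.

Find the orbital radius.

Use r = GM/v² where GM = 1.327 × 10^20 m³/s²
v = 25.76 km/s = 25760 m/s
GM = 1.327 × 10^20 m³/s²
v² = 6.63578 × 10^8 m²/s²
r = GM/v² = (1.327 × 10^20) / (6.63578 × 10^8) = 1.99977 × 10^11 m ≈ 200 Gm

Final answer: 200 Gm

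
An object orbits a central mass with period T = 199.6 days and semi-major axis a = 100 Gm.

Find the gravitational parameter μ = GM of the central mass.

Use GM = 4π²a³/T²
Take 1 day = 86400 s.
T = 199.6 days = 1.72454 × 10^7 s
a = 100 Gm = 1 × 10^11 m
a³ = 1 × 10^33 m³
T² = 2.97405 × 10^14 s²
GM = 4π² × (1 × 10^33) / (2.97405 × 10^14) = 1.32743 × 10^20 m³/s²
GM ≈ 1.327 × 10^20 m³/s²

Final answer: GM = 1.327 × 10^20 m³/s²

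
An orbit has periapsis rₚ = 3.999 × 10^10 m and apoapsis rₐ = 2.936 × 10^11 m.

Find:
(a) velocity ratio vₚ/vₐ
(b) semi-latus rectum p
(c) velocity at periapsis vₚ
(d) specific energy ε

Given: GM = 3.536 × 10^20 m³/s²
rₚ = 3.999 × 10^10 m
rₐ = 2.936 × 10^11 m
GM = 3.536 × 10^20 m³/s²
a = (rₚ + rₐ)/2 = 1.66795 × 10^11 m
e = (rₐ − rₚ)/(rₐ + rₚ) = (2.5361 × 10^11) / (3.3359 × 10^11) = 0.760245
(a) vₚ/vₐ = rₐ/rₚ (angular momentum) = (2.936 × 10^11) / (3.999 × 10^10) = 7.34184 ≈ 7.342
(b) 1 − e² = 0.422028;  p = a(1 − e²) = 1.66795 × 10^11 × 0.422028 = 7.03922 × 10^10 m ≈ 7.039 × 10^10 m
(c) vₚ² = GM (2/rₚ − 1/a) = 3.536 × 10^20 × (5.00125 × 10^-11 − 5.99538 × 10^-12) = 1.55645 × 10^10 m²/s²;  vₚ = 124758 m/s ≈ 124.8 km/s
(d) 2a = 3.3359 × 10^11 m;  ε = −GM/(2a) = -1.05998 × 10^9 J/kg ≈ -1.06 GJ/kg

Final answer:
(a) velocity ratio vₚ/vₐ = 7.342
(b) semi-latus rectum p = 7.039 × 10^10 m
(c) velocity at periapsis vₚ = 124.8 km/s
(d) specific energy ε = -1.06 GJ/kg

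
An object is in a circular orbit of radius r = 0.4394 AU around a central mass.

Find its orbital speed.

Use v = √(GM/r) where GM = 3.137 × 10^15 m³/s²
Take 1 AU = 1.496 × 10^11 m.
r = 0.4394 AU = 6.57342 × 10^10 m
GM = 3.137 × 10^15 m³/s²
GM/r = (3.137 × 10^15) / (6.57342 × 10^10) = 47722.5 m²/s²
v = √(GM/r) = 218.455 m/s ≈ 218.5 m/s

Final answer: 218.5 m/s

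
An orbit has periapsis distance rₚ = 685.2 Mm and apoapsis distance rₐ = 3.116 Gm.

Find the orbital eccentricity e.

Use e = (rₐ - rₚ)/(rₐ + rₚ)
rₚ = 685.2 Mm = 6.852 × 10^8 m
rₐ = 3.116 Gm = 3.116 × 10^9 m
rₐ − rₚ = 2.4308 × 10^9 m
rₐ + rₚ = 3.8012 × 10^9 m
e = (rₐ − rₚ)/(rₐ + rₚ) = 0.639482

Final answer: e = 0.6395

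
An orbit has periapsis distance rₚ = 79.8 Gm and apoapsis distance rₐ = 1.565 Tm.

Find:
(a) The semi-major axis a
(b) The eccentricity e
rₚ = 79.8 Gm = 7.98 × 10^10 m
rₐ = 1.565 Tm = 1.565 × 10^12 m
(a) a = (rₚ + rₐ)/2 = 8.224 × 10^11 m ≈ 822.4 Gm
(b) e = (rₐ − rₚ)/(rₐ + rₚ) = (1.4852 × 10^12) / (1.6448 × 10^12) = 0.902967

Final answer:
(a) a = 822.4 Gm
(b) e = 0.903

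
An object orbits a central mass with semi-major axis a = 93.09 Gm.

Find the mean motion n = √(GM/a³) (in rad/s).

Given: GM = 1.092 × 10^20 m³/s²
a = 93.09 Gm = 9.309 × 10^10 m
GM = 1.092 × 10^20 m³/s²
a³ = 8.06694 × 10^32 m³
GM/a³ = (1.092 × 10^20) / (8.06694 × 10^32) = 1.35367 × 10^-13 s⁻²
n = √(GM/a³) = 3.67923 × 10^-7 rad/s ≈ 3.679 × 10^-7 rad/s

Final answer: n = 3.679 × 10^-7 rad/s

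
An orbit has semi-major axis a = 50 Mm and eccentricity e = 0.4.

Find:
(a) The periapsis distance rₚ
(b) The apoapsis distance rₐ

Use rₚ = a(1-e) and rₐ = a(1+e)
a = 50 Mm = 5 × 10^7 m
e = 0.4:  1 − e = 0.6,  1 + e = 1.4
(a) rₚ = a(1 − e) = 5 × 10^7 m × 0.6 = 3 × 10^7 m ≈ 30 Mm
(b) rₐ = a(1 + e) = 5 × 10^7 m × 1.4 = 7 × 10^7 m ≈ 70 Mm

Final answer:
(a) rₚ = 30 Mm
(b) rₐ = 70 Mm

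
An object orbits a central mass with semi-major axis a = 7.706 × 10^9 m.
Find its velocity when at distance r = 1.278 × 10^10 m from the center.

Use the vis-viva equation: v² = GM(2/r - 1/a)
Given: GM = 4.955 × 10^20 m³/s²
a = 7.706 × 10^9 m
r = 1.278 × 10^10 m
GM = 4.955 × 10^20 m³/s²
2/r − 1/a = 1.56495 × 10^-10 − 1.29769 × 10^-10 = 2.67255 × 10^-11 m⁻¹
v² = GM (2/r − 1/a) = 1.32425 × 10^10 m²/s²
v = 115076 m/s ≈ 115.1 km/s

Final answer: 115.1 km/s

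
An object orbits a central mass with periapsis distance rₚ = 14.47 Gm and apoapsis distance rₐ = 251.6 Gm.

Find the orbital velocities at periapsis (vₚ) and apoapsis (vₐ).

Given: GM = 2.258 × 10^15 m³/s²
rₚ = 14.47 Gm = 1.447 × 10^10 m
rₐ = 251.6 Gm = 2.516 × 10^11 m
GM = 2.258 × 10^15 m³/s²
a = (rₚ + rₐ)/2 = 1.33035 × 10^11 m
Vis-viva: v² = GM (2/r − 1/a)
vₚ² = 2.258 × 10^15 × (1.38217 × 10^-10 − 7.51682 × 10^-12) = 295121 m²/s²
vₚ = 543.25 m/s ≈ 543.3 m/s
vₐ² = 2.258 × 10^15 × (7.94913 × 10^-12 − 7.51682 × 10^-12) = 976.149 m²/s²
vₐ = 31.2434 m/s ≈ 31.24 m/s

Final answer: vₚ = 543.3 m/s, vₐ = 31.24 m/s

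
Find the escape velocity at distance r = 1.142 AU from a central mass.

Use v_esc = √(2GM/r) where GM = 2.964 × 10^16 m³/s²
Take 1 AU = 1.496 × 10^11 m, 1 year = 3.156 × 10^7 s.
r = 1.142 AU = 1.70843 × 10^11 m
GM = 2.964 × 10^16 m³/s²
2GM/r = 2 × (2.964 × 10^16) / (1.70843 × 10^11) = 346985 m²/s²
v_esc = √(2GM/r) = 589.054 m/s ≈ 0.1243 AU/year

Final answer: 0.1243 AU/year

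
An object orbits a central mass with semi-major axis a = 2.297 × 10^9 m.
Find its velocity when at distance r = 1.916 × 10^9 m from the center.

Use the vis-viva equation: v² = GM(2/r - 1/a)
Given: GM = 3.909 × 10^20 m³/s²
a = 2.297 × 10^9 m
r = 1.916 × 10^9 m
GM = 3.909 × 10^20 m³/s²
2/r − 1/a = 1.04384 × 10^-9 − 4.3535 × 10^-10 = 6.08491 × 10^-10 m⁻¹
v² = GM (2/r − 1/a) = 2.37859 × 10^11 m²/s²
v = 487708 m/s ≈ 487.7 km/s

Final answer: 487.7 km/s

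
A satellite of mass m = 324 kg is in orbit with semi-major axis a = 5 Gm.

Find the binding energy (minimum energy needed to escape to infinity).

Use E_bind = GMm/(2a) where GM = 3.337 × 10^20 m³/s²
a = 5 Gm = 5 × 10^9 m
GM = 3.337 × 10^20 m³/s²
m = 324 kg
GMm = 3.337 × 10^20 × 324 = 1.08119 × 10^23 m³·kg/s²
2a = 1 × 10^10 m
E_bind = GMm/(2a) = 1.08119 × 10^13 J ≈ 10.81 TJ

Final answer: 10.81 TJ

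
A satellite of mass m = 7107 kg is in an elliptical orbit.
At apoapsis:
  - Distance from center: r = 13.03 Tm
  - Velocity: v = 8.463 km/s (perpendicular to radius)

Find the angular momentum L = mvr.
r = 13.03 Tm = 1.303 × 10^13 m
v = 8.463 km/s = 8463 m/s
vr = 8463 × 1.303 × 10^13 = 1.10273 × 10^17 m²/s
L = m × vr = 7107 × 1.10273 × 10^17 = 7.83709 × 10^20 kg·m²/s ≈ 7.837 × 10^20 kg·m²/s

Final answer: L = 7.837 × 10^20 kg·m²/s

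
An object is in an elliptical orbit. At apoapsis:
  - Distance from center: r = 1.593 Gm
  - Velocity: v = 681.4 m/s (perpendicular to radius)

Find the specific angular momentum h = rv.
r = 1.593 Gm = 1.593 × 10^9 m
v = 681.4 m/s
h = rv = 1.593 × 10^9 × 681.4 = 1.08547 × 10^12 m²/s ≈ 1.085 × 10^12 m²/s

Final answer: h = 1.085 × 10^12 m²/s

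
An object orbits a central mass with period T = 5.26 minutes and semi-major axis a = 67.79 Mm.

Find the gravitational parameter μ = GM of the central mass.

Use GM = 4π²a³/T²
T = 5.26 minutes = 315.6 s
a = 67.79 Mm = 6.779 × 10^7 m
a³ = 3.11528 × 10^23 m³
T² = 99603.4 s²
GM = 4π² × (3.11528 × 10^23) / 99603.4 = 1.23476 × 10^20 m³/s²
GM ≈ 1.235 × 10^20 m³/s²

Final answer: GM = 1.235 × 10^20 m³/s²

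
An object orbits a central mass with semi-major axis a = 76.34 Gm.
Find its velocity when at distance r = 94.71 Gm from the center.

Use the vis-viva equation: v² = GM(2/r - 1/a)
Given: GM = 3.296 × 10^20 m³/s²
a = 76.34 Gm = 7.634 × 10^10 m
r = 94.71 Gm = 9.471 × 10^10 m
GM = 3.296 × 10^20 m³/s²
2/r − 1/a = 2.11171 × 10^-11 − 1.30993 × 10^-11 = 8.0178 × 10^-12 m⁻¹
v² = GM (2/r − 1/a) = 2.64267 × 10^9 m²/s²
v = 51406.9 m/s ≈ 51.41 km/s

Final answer: 51.41 km/s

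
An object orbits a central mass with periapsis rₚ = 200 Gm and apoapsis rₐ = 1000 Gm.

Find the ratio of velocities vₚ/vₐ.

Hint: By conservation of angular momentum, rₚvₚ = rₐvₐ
rₚ = 200 Gm = 2 × 10^11 m
rₐ = 1000 Gm = 1 × 10^12 m
rₚvₚ = rₐvₐ  ⇒  vₚ/vₐ = rₐ/rₚ
vₚ/vₐ = (1 × 10^12) / (2 × 10^11) = 5

Final answer: vₚ/vₐ = 5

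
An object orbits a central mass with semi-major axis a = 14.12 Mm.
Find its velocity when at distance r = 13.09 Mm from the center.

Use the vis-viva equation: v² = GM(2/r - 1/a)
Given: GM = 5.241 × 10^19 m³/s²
a = 14.12 Mm = 1.412 × 10^7 m
r = 13.09 Mm = 1.309 × 10^7 m
GM = 5.241 × 10^19 m³/s²
2/r − 1/a = 1.52788 × 10^-7 − 7.08215 × 10^-8 = 8.19669 × 10^-8 m⁻¹
v² = GM (2/r − 1/a) = 4.29588 × 10^12 m²/s²
v = 2.07265 × 10^6 m/s ≈ 2073 km/s

Final answer: 2073 km/s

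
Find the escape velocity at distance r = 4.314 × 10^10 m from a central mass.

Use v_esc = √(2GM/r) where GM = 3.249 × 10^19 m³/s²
r = 4.314 × 10^10 m
GM = 3.249 × 10^19 m³/s²
2GM/r = 2 × (3.249 × 10^19) / (4.314 × 10^10) = 1.50626 × 10^9 m²/s²
v_esc = √(2GM/r) = 38810.5 m/s ≈ 38.81 km/s

Final answer: 38.81 km/s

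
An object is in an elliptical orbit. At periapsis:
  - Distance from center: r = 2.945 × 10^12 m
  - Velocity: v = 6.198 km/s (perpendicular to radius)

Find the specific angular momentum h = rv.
r = 2.945 × 10^12 m
v = 6.198 km/s = 6198 m/s
h = rv = 2.945 × 10^12 × 6198 = 1.82531 × 10^16 m²/s ≈ 1.825 × 10^16 m²/s

Final answer: h = 1.825 × 10^16 m²/s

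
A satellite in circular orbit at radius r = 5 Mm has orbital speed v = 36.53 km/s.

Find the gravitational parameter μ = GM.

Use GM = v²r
r = 5 Mm = 5 × 10^6 m
v = 36.53 km/s = 36530 m/s
v² = 1.33444 × 10^9 m²/s²
GM = v²r = 1.33444 × 10^9 × 5 × 10^6 = 6.6722 × 10^15 m³/s²
GM ≈ 6.672 × 10^15 m³/s²

Final answer: GM = 6.672 × 10^15 m³/s²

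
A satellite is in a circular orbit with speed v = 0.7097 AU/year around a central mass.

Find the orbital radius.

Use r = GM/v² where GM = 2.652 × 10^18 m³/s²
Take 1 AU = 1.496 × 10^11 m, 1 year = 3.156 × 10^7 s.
v = 0.7097 AU/year = 3364.1 m/s
GM = 2.652 × 10^18 m³/s²
v² = 1.13172 × 10^7 m²/s²
r = GM/v² = (2.652 × 10^18) / (1.13172 × 10^7) = 2.34334 × 10^11 m ≈ 1.566 AU

Final answer: 1.566 AU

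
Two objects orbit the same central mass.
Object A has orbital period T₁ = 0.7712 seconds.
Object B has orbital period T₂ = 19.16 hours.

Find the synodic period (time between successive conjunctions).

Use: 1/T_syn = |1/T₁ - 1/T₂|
T₁ = 0.7712 seconds
T₂ = 19.16 hours = 68976 s
1/T₁ = 1.29668 s⁻¹
1/T₂ = 1.44978 × 10^-5 s⁻¹
|1/T₁ − 1/T₂| = 1.29667 s⁻¹
T_syn = 1 / |1/T₁ − 1/T₂| = 0.771209 s ≈ 0.7712 seconds

Final answer: T_syn = 0.7712 seconds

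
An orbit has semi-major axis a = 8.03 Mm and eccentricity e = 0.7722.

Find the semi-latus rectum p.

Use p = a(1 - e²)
a = 8.03 Mm = 8.03 × 10^6 m
e = 0.7722,  e² = 0.596293,  1 − e² = 0.403707
p = a(1 − e²) = 8.03 × 10^6 m × 0.403707 = 3.24177 × 10^6 m ≈ 3.242 Mm

Final answer: p = 3.242 Mm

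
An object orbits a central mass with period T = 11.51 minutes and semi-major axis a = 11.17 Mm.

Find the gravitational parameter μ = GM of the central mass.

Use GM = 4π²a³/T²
T = 11.51 minutes = 690.6 s
a = 11.17 Mm = 1.117 × 10^7 m
a³ = 1.39367 × 10^21 m³
T² = 476928 s²
GM = 4π² × (1.39367 × 10^21) / 476928 = 1.15363 × 10^17 m³/s²
GM ≈ 1.154 × 10^17 m³/s²

Final answer: GM = 1.154 × 10^17 m³/s²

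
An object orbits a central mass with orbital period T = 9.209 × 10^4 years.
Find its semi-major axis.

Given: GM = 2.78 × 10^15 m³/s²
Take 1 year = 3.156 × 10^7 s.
T = 9.209 × 10^4 years = 2.90636 × 10^12 s
GM = 2.78 × 10^15 m³/s²
Kepler's third law: a³ = GM T² / (4π²)
T² = 8.44693 × 10^24 s²
a³ = (2.78 × 10^15) × (8.44693 × 10^24) / (4π²) = 5.94818 × 10^38 m³
a = (a³)^(1/3) = 8.40997 × 10^12 m ≈ 8.41 Tm

Final answer: 8.41 Tm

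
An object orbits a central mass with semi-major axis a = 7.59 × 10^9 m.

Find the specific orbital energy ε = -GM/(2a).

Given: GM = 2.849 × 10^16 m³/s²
a = 7.59 × 10^9 m
GM = 2.849 × 10^16 m³/s²
2a = 1.518 × 10^10 m
ε = −GM/(2a) = -1.87681 × 10^6 J/kg ≈ -1.877 MJ/kg

Final answer: -1.877 MJ/kg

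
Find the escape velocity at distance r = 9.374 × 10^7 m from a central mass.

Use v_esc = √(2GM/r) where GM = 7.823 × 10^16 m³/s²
r = 9.374 × 10^7 m
GM = 7.823 × 10^16 m³/s²
2GM/r = 2 × (7.823 × 10^16) / (9.374 × 10^7) = 1.66908 × 10^9 m²/s²
v_esc = √(2GM/r) = 40854.4 m/s ≈ 40.85 km/s

Final answer: 40.85 km/s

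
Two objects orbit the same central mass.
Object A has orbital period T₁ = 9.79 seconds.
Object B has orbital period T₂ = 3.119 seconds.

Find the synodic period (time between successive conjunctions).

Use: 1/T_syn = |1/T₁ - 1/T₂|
T₁ = 9.79 seconds
T₂ = 3.119 seconds
1/T₁ = 0.102145 s⁻¹
1/T₂ = 0.320616 s⁻¹
|1/T₁ − 1/T₂| = 0.218471 s⁻¹
T_syn = 1 / |1/T₁ − 1/T₂| = 4.57728 s ≈ 4.577 seconds

Final answer: T_syn = 4.577 seconds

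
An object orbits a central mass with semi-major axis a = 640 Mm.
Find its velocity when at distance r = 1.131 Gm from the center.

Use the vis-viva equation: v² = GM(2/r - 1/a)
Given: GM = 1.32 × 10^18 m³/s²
a = 640 Mm = 6.4 × 10^8 m
r = 1.131 Gm = 1.131 × 10^9 m
GM = 1.32 × 10^18 m³/s²
2/r − 1/a = 1.76835 × 10^-9 − 1.5625 × 10^-9 = 2.05847 × 10^-10 m⁻¹
v² = GM (2/r − 1/a) = 2.71718 × 10^8 m²/s²
v = 16483.9 m/s ≈ 16.48 km/s

Final answer: 16.48 km/s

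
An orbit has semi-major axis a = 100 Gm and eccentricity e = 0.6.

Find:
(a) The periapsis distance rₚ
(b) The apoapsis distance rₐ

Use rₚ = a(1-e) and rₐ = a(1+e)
a = 100 Gm = 1 × 10^11 m
e = 0.6:  1 − e = 0.4,  1 + e = 1.6
(a) rₚ = a(1 − e) = 1 × 10^11 m × 0.4 = 4 × 10^10 m ≈ 40 Gm
(b) rₐ = a(1 + e) = 1 × 10^11 m × 1.6 = 1.6 × 10^11 m ≈ 160 Gm

Final answer:
(a) rₚ = 40 Gm
(b) rₐ = 160 Gm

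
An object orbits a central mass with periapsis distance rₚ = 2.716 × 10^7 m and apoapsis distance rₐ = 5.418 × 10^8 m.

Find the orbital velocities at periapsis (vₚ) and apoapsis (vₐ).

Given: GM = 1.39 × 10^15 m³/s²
rₚ = 2.716 × 10^7 m
rₐ = 5.418 × 10^8 m
GM = 1.39 × 10^15 m³/s²
a = (rₚ + rₐ)/2 = 2.8448 × 10^8 m
Vis-viva: v² = GM (2/r − 1/a)
vₚ² = 1.39 × 10^15 × (7.36377 × 10^-8 − 3.51519 × 10^-9) = 9.74703 × 10^7 m²/s²
vₚ = 9872.7 m/s ≈ 9.873 km/s
vₐ² = 1.39 × 10^15 × (3.6914 × 10^-9 − 3.51519 × 10^-9) = 244937 m²/s²
vₐ = 494.911 m/s ≈ 494.9 m/s

Final answer: vₚ = 9.873 km/s, vₐ = 494.9 m/s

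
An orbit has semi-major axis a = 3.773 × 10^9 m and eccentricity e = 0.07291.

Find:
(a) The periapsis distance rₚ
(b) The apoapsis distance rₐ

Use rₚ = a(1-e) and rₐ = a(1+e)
a = 3.773 × 10^9 m
e = 0.07291:  1 − e = 0.92709,  1 + e = 1.07291
(a) rₚ = a(1 − e) = 3.773 × 10^9 m × 0.92709 = 3.49791 × 10^9 m ≈ 3.498 × 10^9 m
(b) rₐ = a(1 + e) = 3.773 × 10^9 m × 1.07291 = 4.04809 × 10^9 m ≈ 4.048 × 10^9 m

Final answer:
(a) rₚ = 3.498 × 10^9 m
(b) rₐ = 4.048 × 10^9 m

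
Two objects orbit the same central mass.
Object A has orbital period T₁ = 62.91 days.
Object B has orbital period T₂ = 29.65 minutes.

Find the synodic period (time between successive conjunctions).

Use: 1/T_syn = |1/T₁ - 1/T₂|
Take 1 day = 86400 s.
T₁ = 62.91 days = 5.43542 × 10^6 s
T₂ = 29.65 minutes = 1779 s
1/T₁ = 1.83978 × 10^-7 s⁻¹
1/T₂ = 0.000562114 s⁻¹
|1/T₁ − 1/T₂| = 0.00056193 s⁻¹
T_syn = 1 / |1/T₁ − 1/T₂| = 1779.58 s ≈ 29.66 minutes

Final answer: T_syn = 29.66 minutes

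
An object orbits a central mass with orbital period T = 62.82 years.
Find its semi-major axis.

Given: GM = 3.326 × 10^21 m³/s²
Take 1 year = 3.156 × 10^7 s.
T = 62.82 years = 1.9826 × 10^9 s
GM = 3.326 × 10^21 m³/s²
Kepler's third law: a³ = GM T² / (4π²)
T² = 3.9307 × 10^18 s²
a³ = (3.326 × 10^21) × (3.9307 × 10^18) / (4π²) = 3.31156 × 10^38 m³
a = (a³)^(1/3) = 6.91848 × 10^12 m ≈ 6.918 Tm

Final answer: 6.918 Tm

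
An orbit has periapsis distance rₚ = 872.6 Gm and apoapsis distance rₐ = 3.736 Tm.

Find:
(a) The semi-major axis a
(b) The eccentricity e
rₚ = 872.6 Gm = 8.726 × 10^11 m
rₐ = 3.736 Tm = 3.736 × 10^12 m
(a) a = (rₚ + rₐ)/2 = 2.3043 × 10^12 m ≈ 2.304 Tm
(b) e = (rₐ − rₚ)/(rₐ + rₚ) = (2.8634 × 10^12) / (4.6086 × 10^12) = 0.621317

Final answer:
(a) a = 2.304 Tm
(b) e = 0.6213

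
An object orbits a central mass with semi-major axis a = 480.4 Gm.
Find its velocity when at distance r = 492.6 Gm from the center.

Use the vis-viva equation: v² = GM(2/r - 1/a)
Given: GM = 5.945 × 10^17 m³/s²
a = 480.4 Gm = 4.804 × 10^11 m
r = 492.6 Gm = 4.926 × 10^11 m
GM = 5.945 × 10^17 m³/s²
2/r − 1/a = 4.06009 × 10^-12 − 2.0816 × 10^-12 = 1.97849 × 10^-12 m⁻¹
v² = GM (2/r − 1/a) = 1.17621 × 10^6 m²/s²
v = 1084.53 m/s ≈ 1.085 km/s

Final answer: 1.085 km/s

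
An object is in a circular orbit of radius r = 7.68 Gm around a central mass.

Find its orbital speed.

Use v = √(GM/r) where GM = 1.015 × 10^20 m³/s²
r = 7.68 Gm = 7.68 × 10^9 m
GM = 1.015 × 10^20 m³/s²
GM/r = (1.015 × 10^20) / (7.68 × 10^9) = 1.32161 × 10^10 m²/s²
v = √(GM/r) = 114961 m/s ≈ 115 km/s

Final answer: 115 km/s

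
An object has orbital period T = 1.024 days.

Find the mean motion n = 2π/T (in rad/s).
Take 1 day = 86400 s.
T = 1.024 days = 88473.6 s
n = 2π / 88473.6 s = 7.10176 × 10^-5 rad/s ≈ 7.102 × 10^-5 rad/s

Final answer: n = 7.102 × 10^-5 rad/s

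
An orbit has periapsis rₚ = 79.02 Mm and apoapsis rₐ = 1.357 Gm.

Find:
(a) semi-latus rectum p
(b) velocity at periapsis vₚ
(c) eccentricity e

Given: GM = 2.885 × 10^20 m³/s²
rₚ = 79.02 Mm = 7.902 × 10^7 m
rₐ = 1.357 Gm = 1.357 × 10^9 m
GM = 2.885 × 10^20 m³/s²
a = (rₚ + rₐ)/2 = 7.1801 × 10^8 m
e = (rₐ − rₚ)/(rₐ + rₚ) = (1.27798 × 10^9) / (1.43602 × 10^9) = 0.889946
(a) 1 − e² = 0.207996;  p = a(1 − e²) = 7.1801 × 10^8 × 0.207996 = 1.49344 × 10^8 m ≈ 149.3 Mm
(b) vₚ² = GM (2/rₚ − 1/a) = 2.885 × 10^20 × (2.531 × 10^-8 − 1.39274 × 10^-9) = 6.90014 × 10^12 m²/s²;  vₚ = 2.62681 × 10^6 m/s ≈ 2627 km/s
(c) e = 0.889946 ≈ 0.8899

Final answer:
(a) semi-latus rectum p = 149.3 Mm
(b) velocity at periapsis vₚ = 2627 km/s
(c) eccentricity e = 0.8899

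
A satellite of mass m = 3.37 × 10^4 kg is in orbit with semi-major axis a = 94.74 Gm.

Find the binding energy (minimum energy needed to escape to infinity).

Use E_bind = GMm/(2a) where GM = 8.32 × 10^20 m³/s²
a = 94.74 Gm = 9.474 × 10^10 m
GM = 8.32 × 10^20 m³/s²
m = 3.37 × 10^4 kg
GMm = 8.32 × 10^20 × 33700 = 2.80384 × 10^25 m³·kg/s²
2a = 1.8948 × 10^11 m
E_bind = GMm/(2a) = 1.47976 × 10^14 J ≈ 148 TJ

Final answer: 148 TJ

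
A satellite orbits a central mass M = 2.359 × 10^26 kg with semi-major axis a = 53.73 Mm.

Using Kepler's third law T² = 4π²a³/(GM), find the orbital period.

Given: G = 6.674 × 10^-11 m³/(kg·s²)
M = 2.359 × 10^26 kg
GM = G × M = 6.674 × 10^-11 × 2.359 × 10^26 = 1.5744 × 10^16 m³/s²
a = 53.73 Mm = 5.373 × 10^7 m
a³ = 1.55114 × 10^23 m³
T = 2π √(a³/GM) = 2π √((1.55114 × 10^23) / (1.5744 × 10^16)) = 2π × 3138.83 s
T = 19721.9 s ≈ 5.478 hours

Final answer: 5.478 hours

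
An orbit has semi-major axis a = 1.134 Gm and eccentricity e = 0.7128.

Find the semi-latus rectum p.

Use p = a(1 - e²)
a = 1.134 Gm = 1.134 × 10^9 m
e = 0.7128,  e² = 0.508084,  1 − e² = 0.491916
p = a(1 − e²) = 1.134 × 10^9 m × 0.491916 = 5.57833 × 10^8 m ≈ 557.8 Mm

Final answer: p = 557.8 Mm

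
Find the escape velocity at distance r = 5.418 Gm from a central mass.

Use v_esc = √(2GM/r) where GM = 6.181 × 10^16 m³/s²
r = 5.418 Gm = 5.418 × 10^9 m
GM = 6.181 × 10^16 m³/s²
2GM/r = 2 × (6.181 × 10^16) / (5.418 × 10^9) = 2.28165 × 10^7 m²/s²
v_esc = √(2GM/r) = 4776.67 m/s ≈ 4.777 km/s

Final answer: 4.777 km/s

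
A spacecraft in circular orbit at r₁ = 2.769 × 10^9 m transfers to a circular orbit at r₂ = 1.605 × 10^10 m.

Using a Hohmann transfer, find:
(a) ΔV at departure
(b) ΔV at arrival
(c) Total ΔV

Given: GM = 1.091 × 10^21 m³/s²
r₁ = 2.769 × 10^9 m
r₂ = 1.605 × 10^10 m
GM = 1.091 × 10^21 m³/s²
Transfer ellipse: a_t = (r₁ + r₂)/2 = 9.4095 × 10^9 m
Circular speed at r₁: v₁ = √(GM/r₁) = 627698 m/s
Transfer speed at r₁ (periapsis): v₁ₜ = √(GM(2/r₁ − 1/a_t)) = 819795 m/s
(a) ΔV₁ = v₁ₜ − v₁ = 192097 m/s ≈ 192.1 km/s
Circular speed at r₂: v₂ = √(GM/r₂) = 260720 m/s
Transfer speed at r₂ (apoapsis): v₂ₜ = √(GM(2/r₂ − 1/a_t)) = 141434 m/s
(b) ΔV₂ = v₂ − v₂ₜ = 119287 m/s ≈ 119.3 km/s
(c) ΔV_total = ΔV₁ + ΔV₂ = 311383 m/s ≈ 311.4 km/s

Final answer:
(a) ΔV₁ = 192.1 km/s
(b) ΔV₂ = 119.3 km/s
(c) ΔV_total = 311.4 km/s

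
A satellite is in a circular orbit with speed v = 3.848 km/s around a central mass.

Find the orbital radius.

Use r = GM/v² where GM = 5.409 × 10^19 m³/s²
v = 3.848 km/s = 3848 m/s
GM = 5.409 × 10^19 m³/s²
v² = 1.48071 × 10^7 m²/s²
r = GM/v² = (5.409 × 10^19) / (1.48071 × 10^7) = 3.65298 × 10^12 m ≈ 3.653 Tm

Final answer: 3.653 Tm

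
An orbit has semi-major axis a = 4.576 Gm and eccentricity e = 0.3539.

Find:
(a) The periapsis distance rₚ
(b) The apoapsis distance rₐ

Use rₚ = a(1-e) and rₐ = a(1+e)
a = 4.576 Gm = 4.576 × 10^9 m
e = 0.3539:  1 − e = 0.6461,  1 + e = 1.3539
(a) rₚ = a(1 − e) = 4.576 × 10^9 m × 0.6461 = 2.95655 × 10^9 m ≈ 2.957 Gm
(b) rₐ = a(1 + e) = 4.576 × 10^9 m × 1.3539 = 6.19545 × 10^9 m ≈ 6.195 Gm

Final answer:
(a) rₚ = 2.957 Gm
(b) rₐ = 6.195 Gm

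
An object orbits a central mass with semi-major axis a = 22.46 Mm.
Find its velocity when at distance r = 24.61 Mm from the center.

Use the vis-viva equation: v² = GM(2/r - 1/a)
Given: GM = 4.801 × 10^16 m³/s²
a = 22.46 Mm = 2.246 × 10^7 m
r = 24.61 Mm = 2.461 × 10^7 m
GM = 4.801 × 10^16 m³/s²
2/r − 1/a = 8.12678 × 10^-8 − 4.45236 × 10^-8 = 3.67442 × 10^-8 m⁻¹
v² = GM (2/r − 1/a) = 1.76409 × 10^9 m²/s²
v = 42001 m/s ≈ 42 km/s

Final answer: 42 km/s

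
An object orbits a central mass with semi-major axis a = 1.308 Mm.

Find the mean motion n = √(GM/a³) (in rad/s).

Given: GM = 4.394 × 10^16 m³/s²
a = 1.308 Mm = 1.308 × 10^6 m
GM = 4.394 × 10^16 m³/s²
a³ = 2.23781 × 10^18 m³
GM/a³ = (4.394 × 10^16) / (2.23781 × 10^18) = 0.0196353 s⁻²
n = √(GM/a³) = 0.140126 rad/s ≈ 0.1401 rad/s

Final answer: n = 0.1401 rad/s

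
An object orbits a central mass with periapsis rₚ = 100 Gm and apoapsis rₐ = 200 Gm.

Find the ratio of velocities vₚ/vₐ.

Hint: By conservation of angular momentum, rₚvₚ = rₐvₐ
rₚ = 100 Gm = 1 × 10^11 m
rₐ = 200 Gm = 2 × 10^11 m
rₚvₚ = rₐvₐ  ⇒  vₚ/vₐ = rₐ/rₚ
vₚ/vₐ = (2 × 10^11) / (1 × 10^11) = 2

Final answer: vₚ/vₐ = 2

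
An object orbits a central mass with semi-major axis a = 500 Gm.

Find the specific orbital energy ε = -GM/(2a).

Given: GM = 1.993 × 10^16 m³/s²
a = 500 Gm = 5 × 10^11 m
GM = 1.993 × 10^16 m³/s²
2a = 1 × 10^12 m
ε = −GM/(2a) = -19930 J/kg ≈ -19.93 kJ/kg

Final answer: -19.93 kJ/kg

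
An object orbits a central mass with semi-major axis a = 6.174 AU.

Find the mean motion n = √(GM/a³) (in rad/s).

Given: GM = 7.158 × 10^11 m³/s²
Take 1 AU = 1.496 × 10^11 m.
a = 6.174 AU = 9.2363 × 10^11 m
GM = 7.158 × 10^11 m³/s²
a³ = 7.87943 × 10^35 m³
GM/a³ = (7.158 × 10^11) / (7.87943 × 10^35) = 9.08442 × 10^-25 s⁻²
n = √(GM/a³) = 9.53122 × 10^-13 rad/s ≈ 9.531 × 10^-13 rad/s

Final answer: n = 9.531 × 10^-13 rad/s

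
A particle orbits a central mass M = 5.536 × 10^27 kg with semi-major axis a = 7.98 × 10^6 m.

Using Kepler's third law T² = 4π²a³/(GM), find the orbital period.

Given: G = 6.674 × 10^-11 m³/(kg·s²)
M = 5.536 × 10^27 kg
GM = G × M = 6.674 × 10^-11 × 5.536 × 10^27 = 3.69473 × 10^17 m³/s²
a = 7.98 × 10^6 m
a³ = 5.0817 × 10^20 m³
T = 2π √(a³/GM) = 2π √((5.0817 × 10^20) / (3.69473 × 10^17)) = 2π × 37.0863 s
T = 233.02 s ≈ 3.884 minutes

Final answer: 3.884 minutes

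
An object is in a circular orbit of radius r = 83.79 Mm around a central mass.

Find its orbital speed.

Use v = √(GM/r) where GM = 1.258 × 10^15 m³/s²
r = 83.79 Mm = 8.379 × 10^7 m
GM = 1.258 × 10^15 m³/s²
GM/r = (1.258 × 10^15) / (8.379 × 10^7) = 1.50137 × 10^7 m²/s²
v = √(GM/r) = 3874.75 m/s ≈ 3.875 km/s

Final answer: 3.875 km/s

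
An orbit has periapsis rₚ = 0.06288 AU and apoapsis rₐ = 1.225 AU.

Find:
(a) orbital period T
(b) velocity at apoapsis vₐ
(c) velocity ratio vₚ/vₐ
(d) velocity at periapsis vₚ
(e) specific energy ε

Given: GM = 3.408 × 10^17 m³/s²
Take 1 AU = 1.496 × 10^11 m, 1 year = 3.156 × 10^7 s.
rₚ = 0.06288 AU = 9.40685 × 10^9 m
rₐ = 1.225 AU = 1.8326 × 10^11 m
GM = 3.408 × 10^17 m³/s²
a = (rₚ + rₐ)/2 = 9.63334 × 10^10 m
e = (rₐ − rₚ)/(rₐ + rₚ) = (1.73853 × 10^11) / (1.92667 × 10^11) = 0.902351
(a) a³ = 8.93987 × 10^32 m³;  T = 2π √(a³/GM) = 2π × 5.12172 × 10^7 s = 3.21807 × 10^8 s ≈ 10.2 years
(b) vₐ² = GM (2/rₐ − 1/a) = 3.408 × 10^17 × (1.09135 × 10^-11 − 1.03806 × 10^-11) = 181593 m²/s²;  vₐ = 426.137 m/s ≈ 426.1 m/s
(c) vₚ/vₐ = rₐ/rₚ (angular momentum) = (1.8326 × 10^11) / (9.40685 × 10^9) = 19.4816 ≈ 19.48
(d) vₚ² = GM (2/rₚ − 1/a) = 3.408 × 10^17 × (2.12611 × 10^-10 − 1.03806 × 10^-11) = 6.89201 × 10^7 m²/s²;  vₚ = 8301.82 m/s ≈ 1.751 AU/year
(e) 2a = 1.92667 × 10^11 m;  ε = −GM/(2a) = -1.76886 × 10^6 J/kg ≈ -1.769 MJ/kg

Final answer:
(a) orbital period T = 10.2 years
(b) velocity at apoapsis vₐ = 426.1 m/s
(c) velocity ratio vₚ/vₐ = 19.48
(d) velocity at periapsis vₚ = 1.751 AU/year
(e) specific energy ε = -1.769 MJ/kg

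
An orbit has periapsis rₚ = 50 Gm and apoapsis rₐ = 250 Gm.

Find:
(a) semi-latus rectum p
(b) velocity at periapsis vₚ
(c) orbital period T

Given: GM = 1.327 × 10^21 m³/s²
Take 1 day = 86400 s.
rₚ = 50 Gm = 5 × 10^10 m
rₐ = 250 Gm = 2.5 × 10^11 m
GM = 1.327 × 10^21 m³/s²
a = (rₚ + rₐ)/2 = 1.5 × 10^11 m
e = (rₐ − rₚ)/(rₐ + rₚ) = (2 × 10^11) / (3 × 10^11) = 0.666667
(a) 1 − e² = 0.555556;  p = a(1 − e²) = 1.5 × 10^11 × 0.555556 = 8.33333 × 10^10 m ≈ 83.33 Gm
(b) vₚ² = GM (2/rₚ − 1/a) = 1.327 × 10^21 × (4 × 10^-11 − 6.66667 × 10^-12) = 4.42333 × 10^10 m²/s²;  vₚ = 210317 m/s ≈ 210.3 km/s
(c) a³ = 3.375 × 10^33 m³;  T = 2π √(a³/GM) = 2π × 1.59478 × 10^6 s = 1.00203 × 10^7 s ≈ 116 days

Final answer:
(a) semi-latus rectum p = 83.33 Gm
(b) velocity at periapsis vₚ = 210.3 km/s
(c) orbital period T = 116 days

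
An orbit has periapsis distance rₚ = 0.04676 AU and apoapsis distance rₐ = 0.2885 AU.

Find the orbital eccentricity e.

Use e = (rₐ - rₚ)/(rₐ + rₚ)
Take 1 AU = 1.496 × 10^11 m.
rₚ = 0.04676 AU = 6.9953 × 10^9 m
rₐ = 0.2885 AU = 4.31596 × 10^10 m
rₐ − rₚ = 3.61643 × 10^10 m
rₐ + rₚ = 5.01549 × 10^10 m
e = (rₐ − rₚ)/(rₐ + rₚ) = 0.721052

Final answer: e = 0.7211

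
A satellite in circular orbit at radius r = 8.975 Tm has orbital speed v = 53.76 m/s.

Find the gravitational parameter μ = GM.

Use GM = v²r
r = 8.975 Tm = 8.975 × 10^12 m
v = 53.76 m/s
v² = 2890.14 m²/s²
GM = v²r = 2890.14 × 8.975 × 10^12 = 2.5939 × 10^16 m³/s²
GM ≈ 2.594 × 10^16 m³/s²

Final answer: GM = 2.594 × 10^16 m³/s²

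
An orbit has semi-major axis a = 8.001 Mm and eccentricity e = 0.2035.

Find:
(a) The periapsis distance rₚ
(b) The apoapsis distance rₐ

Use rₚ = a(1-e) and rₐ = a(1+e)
a = 8.001 Mm = 8.001 × 10^6 m
e = 0.2035:  1 − e = 0.7965,  1 + e = 1.2035
(a) rₚ = a(1 − e) = 8.001 × 10^6 m × 0.7965 = 6.3728 × 10^6 m ≈ 6.373 Mm
(b) rₐ = a(1 + e) = 8.001 × 10^6 m × 1.2035 = 9.6292 × 10^6 m ≈ 9.629 Mm

Final answer:
(a) rₚ = 6.373 Mm
(b) rₐ = 9.629 Mm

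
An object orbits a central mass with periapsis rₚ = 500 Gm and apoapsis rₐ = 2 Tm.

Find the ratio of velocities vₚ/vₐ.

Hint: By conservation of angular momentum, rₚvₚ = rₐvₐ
rₚ = 500 Gm = 5 × 10^11 m
rₐ = 2 Tm = 2 × 10^12 m
rₚvₚ = rₐvₐ  ⇒  vₚ/vₐ = rₐ/rₚ
vₚ/vₐ = (2 × 10^12) / (5 × 10^11) = 4

Final answer: vₚ/vₐ = 4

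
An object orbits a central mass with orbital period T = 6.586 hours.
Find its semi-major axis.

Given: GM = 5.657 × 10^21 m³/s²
T = 6.586 hours = 23709.6 s
GM = 5.657 × 10^21 m³/s²
Kepler's third law: a³ = GM T² / (4π²)
T² = 5.62145 × 10^8 s²
a³ = (5.657 × 10^21) × (5.62145 × 10^8) / (4π²) = 8.05517 × 10^28 m³
a = (a³)^(1/3) = 4.31875 × 10^9 m ≈ 4.319 × 10^9 m

Final answer: 4.319 × 10^9 m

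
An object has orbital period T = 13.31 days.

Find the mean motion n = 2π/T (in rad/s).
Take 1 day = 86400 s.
T = 13.31 days = 1.14998 × 10^6 s
n = 2π / (1.14998 × 10^6 s) = 5.46372 × 10^-6 rad/s ≈ 5.464 × 10^-6 rad/s

Final answer: n = 5.464 × 10^-6 rad/s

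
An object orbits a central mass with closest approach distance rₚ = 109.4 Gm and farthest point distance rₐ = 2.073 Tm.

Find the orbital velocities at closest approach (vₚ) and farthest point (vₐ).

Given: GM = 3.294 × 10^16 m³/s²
rₚ = 109.4 Gm = 1.094 × 10^11 m
rₐ = 2.073 Tm = 2.073 × 10^12 m
GM = 3.294 × 10^16 m³/s²
a = (rₚ + rₐ)/2 = 1.0912 × 10^12 m
Vis-viva: v² = GM (2/r − 1/a)
vₚ² = 3.294 × 10^16 × (1.82815 × 10^-11 − 9.16422 × 10^-13) = 572007 m²/s²
vₚ = 756.311 m/s ≈ 756.3 m/s
vₐ² = 3.294 × 10^16 × (9.64785 × 10^-13 − 9.16422 × 10^-13) = 1593.08 m²/s²
vₐ = 39.9134 m/s ≈ 39.91 m/s

Final answer: vₚ = 756.3 m/s, vₐ = 39.91 m/s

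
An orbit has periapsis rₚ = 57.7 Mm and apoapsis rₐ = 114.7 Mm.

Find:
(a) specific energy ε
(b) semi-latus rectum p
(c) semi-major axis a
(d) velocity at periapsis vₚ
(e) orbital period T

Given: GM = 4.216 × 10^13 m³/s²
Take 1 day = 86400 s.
rₚ = 57.7 Mm = 5.77 × 10^7 m
rₐ = 114.7 Mm = 1.147 × 10^8 m
GM = 4.216 × 10^13 m³/s²
a = (rₚ + rₐ)/2 = 8.62 × 10^7 m
e = (rₐ − rₚ)/(rₐ + rₚ) = (5.7 × 10^7) / (1.724 × 10^8) = 0.330626
(a) 2a = 1.724 × 10^8 m;  ε = −GM/(2a) = -244548 J/kg ≈ -244.5 kJ/kg
(b) 1 − e² = 0.890686;  p = a(1 − e²) = 8.62 × 10^7 × 0.890686 = 7.67771 × 10^7 m ≈ 76.78 Mm
(c) a = 8.62 × 10^7 m ≈ 86.2 Mm
(d) vₚ² = GM (2/rₚ − 1/a) = 4.216 × 10^13 × (3.4662 × 10^-8 − 1.16009 × 10^-8) = 972257 m²/s²;  vₚ = 986.031 m/s ≈ 986 m/s
(e) a³ = 6.40504 × 10^23 m³;  T = 2π √(a³/GM) = 2π × 123257 s = 774445 s ≈ 8.963 days

Final answer:
(a) specific energy ε = -244.5 kJ/kg
(b) semi-latus rectum p = 76.78 Mm
(c) semi-major axis a = 86.2 Mm
(d) velocity at periapsis vₚ = 986 m/s
(e) orbital period T = 8.963 days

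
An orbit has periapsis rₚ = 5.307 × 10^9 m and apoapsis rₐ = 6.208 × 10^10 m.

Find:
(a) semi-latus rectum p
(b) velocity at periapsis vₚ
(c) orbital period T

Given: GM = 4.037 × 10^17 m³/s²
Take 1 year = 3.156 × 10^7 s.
rₚ = 5.307 × 10^9 m
rₐ = 6.208 × 10^10 m
GM = 4.037 × 10^17 m³/s²
a = (rₚ + rₐ)/2 = 3.36935 × 10^10 m
e = (rₐ − rₚ)/(rₐ + rₚ) = (5.6773 × 10^10) / (6.7387 × 10^10) = 0.842492
(a) 1 − e² = 0.290207;  p = a(1 − e²) = 3.36935 × 10^10 × 0.290207 = 9.7781 × 10^9 m ≈ 9.778 × 10^9 m
(b) vₚ² = GM (2/rₚ − 1/a) = 4.037 × 10^17 × (3.76861 × 10^-10 − 2.96793 × 10^-11) = 1.40157 × 10^8 m²/s²;  vₚ = 11838.8 m/s ≈ 11.84 km/s
(c) a³ = 3.82506 × 10^31 m³;  T = 2π √(a³/GM) = 2π × 9.73397 × 10^6 s = 6.11603 × 10^7 s ≈ 1.938 years

Final answer:
(a) semi-latus rectum p = 9.778 × 10^9 m
(b) velocity at periapsis vₚ = 11.84 km/s
(c) orbital period T = 1.938 years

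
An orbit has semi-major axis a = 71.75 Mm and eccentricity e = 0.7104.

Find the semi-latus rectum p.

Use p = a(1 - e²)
a = 71.75 Mm = 7.175 × 10^7 m
e = 0.7104,  e² = 0.504668,  1 − e² = 0.495332
p = a(1 − e²) = 7.175 × 10^7 m × 0.495332 = 3.55401 × 10^7 m ≈ 35.54 Mm

Final answer: p = 35.54 Mm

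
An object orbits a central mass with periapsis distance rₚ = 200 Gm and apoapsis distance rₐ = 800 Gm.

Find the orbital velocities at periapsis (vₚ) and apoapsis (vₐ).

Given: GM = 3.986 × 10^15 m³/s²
rₚ = 200 Gm = 2 × 10^11 m
rₐ = 800 Gm = 8 × 10^11 m
GM = 3.986 × 10^15 m³/s²
a = (rₚ + rₐ)/2 = 5 × 10^11 m
Vis-viva: v² = GM (2/r − 1/a)
vₚ² = 3.986 × 10^15 × (1 × 10^-11 − 2 × 10^-12) = 31888 m²/s²
vₚ = 178.572 m/s ≈ 178.6 m/s
vₐ² = 3.986 × 10^15 × (2.5 × 10^-12 − 2 × 10^-12) = 1993 m²/s²
vₐ = 44.643 m/s ≈ 44.64 m/s

Final answer: vₚ = 178.6 m/s, vₐ = 44.64 m/s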